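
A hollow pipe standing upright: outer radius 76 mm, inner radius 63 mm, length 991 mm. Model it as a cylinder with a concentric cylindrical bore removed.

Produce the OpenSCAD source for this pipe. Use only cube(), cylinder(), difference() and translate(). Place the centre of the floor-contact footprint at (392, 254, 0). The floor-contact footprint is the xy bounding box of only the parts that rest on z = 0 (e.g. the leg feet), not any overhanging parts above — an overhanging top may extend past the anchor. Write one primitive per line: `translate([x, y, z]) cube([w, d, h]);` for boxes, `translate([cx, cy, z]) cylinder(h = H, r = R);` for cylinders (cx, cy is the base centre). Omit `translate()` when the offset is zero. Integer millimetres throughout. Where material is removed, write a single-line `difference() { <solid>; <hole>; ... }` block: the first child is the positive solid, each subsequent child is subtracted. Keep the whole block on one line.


difference() { translate([392, 254, 0]) cylinder(h = 991, r = 76); translate([392, 254, 0]) cylinder(h = 991, r = 63); }


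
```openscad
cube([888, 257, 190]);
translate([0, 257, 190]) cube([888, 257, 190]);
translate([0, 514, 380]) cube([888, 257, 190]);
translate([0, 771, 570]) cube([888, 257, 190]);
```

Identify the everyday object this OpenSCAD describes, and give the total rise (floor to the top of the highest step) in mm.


A staircase. The total rise is 760 mm.

4 identical blocks, each offset up and back from the previous — a staircase. Each step is 190 mm tall and there are 4 of them, so the total rise is 4 × 190 = 760 mm.


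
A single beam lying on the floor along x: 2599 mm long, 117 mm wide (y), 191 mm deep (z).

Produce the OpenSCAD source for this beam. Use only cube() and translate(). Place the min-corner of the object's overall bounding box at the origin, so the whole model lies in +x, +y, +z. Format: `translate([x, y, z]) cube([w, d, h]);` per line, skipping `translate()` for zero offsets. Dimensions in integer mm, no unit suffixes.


cube([2599, 117, 191]);


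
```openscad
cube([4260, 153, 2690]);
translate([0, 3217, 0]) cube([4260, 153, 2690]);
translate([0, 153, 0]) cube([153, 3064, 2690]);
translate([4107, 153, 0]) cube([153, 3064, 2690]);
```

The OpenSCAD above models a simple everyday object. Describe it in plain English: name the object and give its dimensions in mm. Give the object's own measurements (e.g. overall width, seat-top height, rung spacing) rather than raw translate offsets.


The wall frame of a small rectangular building: four walls, each 2690 mm tall and 153 mm thick, enclosing a footprint 4260 mm (x) by 3370 mm (y) outside-to-outside, with no floor or roof. The front and back walls (the −y and +y sides) span the full width; the two side walls fit between them.


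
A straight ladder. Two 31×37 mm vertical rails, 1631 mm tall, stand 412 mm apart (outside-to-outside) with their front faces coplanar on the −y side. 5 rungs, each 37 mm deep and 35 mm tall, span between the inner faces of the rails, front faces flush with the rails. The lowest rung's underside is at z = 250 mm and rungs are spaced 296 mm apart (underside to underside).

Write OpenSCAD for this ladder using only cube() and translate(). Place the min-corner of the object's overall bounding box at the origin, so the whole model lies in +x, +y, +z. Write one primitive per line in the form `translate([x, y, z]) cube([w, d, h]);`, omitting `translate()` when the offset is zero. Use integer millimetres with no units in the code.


cube([31, 37, 1631]);
translate([381, 0, 0]) cube([31, 37, 1631]);
translate([31, 0, 250]) cube([350, 37, 35]);
translate([31, 0, 546]) cube([350, 37, 35]);
translate([31, 0, 842]) cube([350, 37, 35]);
translate([31, 0, 1138]) cube([350, 37, 35]);
translate([31, 0, 1434]) cube([350, 37, 35]);


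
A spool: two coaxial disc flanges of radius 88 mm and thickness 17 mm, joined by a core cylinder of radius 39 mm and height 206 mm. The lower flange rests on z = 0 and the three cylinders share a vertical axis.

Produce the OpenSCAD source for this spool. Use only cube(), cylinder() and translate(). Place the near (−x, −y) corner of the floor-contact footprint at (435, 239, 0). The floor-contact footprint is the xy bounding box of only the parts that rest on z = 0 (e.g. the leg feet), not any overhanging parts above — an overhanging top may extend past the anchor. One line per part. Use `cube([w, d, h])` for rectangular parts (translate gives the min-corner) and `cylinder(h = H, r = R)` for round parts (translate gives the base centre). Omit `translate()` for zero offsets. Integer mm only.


translate([523, 327, 0]) cylinder(h = 17, r = 88);
translate([523, 327, 17]) cylinder(h = 206, r = 39);
translate([523, 327, 223]) cylinder(h = 17, r = 88);


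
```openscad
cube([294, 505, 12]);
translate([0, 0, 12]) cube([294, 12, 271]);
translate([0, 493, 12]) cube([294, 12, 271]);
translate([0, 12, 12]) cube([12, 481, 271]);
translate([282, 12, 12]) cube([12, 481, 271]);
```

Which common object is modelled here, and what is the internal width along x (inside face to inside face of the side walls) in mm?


An open box. The internal width is 270 mm.

A 294×505 base slab with four walls standing on it — an open box. The base is 294 mm wide and the walls are 12 mm thick, so the internal width is 294 − 2 × 12 = 270 mm.


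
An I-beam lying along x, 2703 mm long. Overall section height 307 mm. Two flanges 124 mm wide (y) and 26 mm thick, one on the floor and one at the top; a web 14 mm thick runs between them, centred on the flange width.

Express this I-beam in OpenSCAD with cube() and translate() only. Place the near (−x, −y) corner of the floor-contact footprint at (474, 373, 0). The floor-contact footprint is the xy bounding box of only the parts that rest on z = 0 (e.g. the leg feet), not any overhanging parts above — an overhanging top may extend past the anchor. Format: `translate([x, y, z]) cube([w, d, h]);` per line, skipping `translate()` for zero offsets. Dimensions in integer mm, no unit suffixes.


translate([474, 373, 0]) cube([2703, 124, 26]);
translate([474, 428, 26]) cube([2703, 14, 255]);
translate([474, 373, 281]) cube([2703, 124, 26]);


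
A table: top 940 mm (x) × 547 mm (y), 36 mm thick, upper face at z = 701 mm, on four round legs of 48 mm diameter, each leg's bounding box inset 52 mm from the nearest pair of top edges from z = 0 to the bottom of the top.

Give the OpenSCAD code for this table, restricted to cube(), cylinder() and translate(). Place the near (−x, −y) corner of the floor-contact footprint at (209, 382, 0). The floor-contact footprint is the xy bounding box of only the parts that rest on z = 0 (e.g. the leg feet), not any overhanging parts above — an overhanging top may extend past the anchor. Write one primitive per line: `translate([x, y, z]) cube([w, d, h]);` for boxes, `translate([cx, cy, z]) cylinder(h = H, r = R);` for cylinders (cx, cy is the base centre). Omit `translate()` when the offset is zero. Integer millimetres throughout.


// leg_h = 701 - 36 = 665
translate([157, 330, 665]) cube([940, 547, 36]);
translate([233, 406, 0]) cylinder(h = 665, r = 24);
translate([1021, 406, 0]) cylinder(h = 665, r = 24);
translate([233, 801, 0]) cylinder(h = 665, r = 24);
translate([1021, 801, 0]) cylinder(h = 665, r = 24);


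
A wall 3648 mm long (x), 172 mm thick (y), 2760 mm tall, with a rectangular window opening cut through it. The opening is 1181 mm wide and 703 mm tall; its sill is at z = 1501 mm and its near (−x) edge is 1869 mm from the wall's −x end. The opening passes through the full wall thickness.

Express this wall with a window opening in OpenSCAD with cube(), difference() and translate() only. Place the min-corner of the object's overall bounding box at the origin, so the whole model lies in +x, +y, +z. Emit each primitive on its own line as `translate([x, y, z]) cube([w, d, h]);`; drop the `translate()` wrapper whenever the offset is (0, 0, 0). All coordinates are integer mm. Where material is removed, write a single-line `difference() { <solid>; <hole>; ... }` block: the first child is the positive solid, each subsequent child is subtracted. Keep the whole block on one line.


difference() { cube([3648, 172, 2760]); translate([1869, 0, 1501]) cube([1181, 172, 703]); }


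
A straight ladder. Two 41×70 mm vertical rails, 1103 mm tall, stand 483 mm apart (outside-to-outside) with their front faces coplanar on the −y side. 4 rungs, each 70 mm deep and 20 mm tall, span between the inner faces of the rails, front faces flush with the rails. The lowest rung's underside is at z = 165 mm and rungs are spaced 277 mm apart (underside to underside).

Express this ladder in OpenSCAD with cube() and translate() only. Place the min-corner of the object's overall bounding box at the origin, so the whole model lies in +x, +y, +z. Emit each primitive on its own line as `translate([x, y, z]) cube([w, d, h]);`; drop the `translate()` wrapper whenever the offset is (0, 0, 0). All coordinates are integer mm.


// rung span = 483 - 2*41 = 401
// rung[k] z = 165 + k*277
cube([41, 70, 1103]);
translate([442, 0, 0]) cube([41, 70, 1103]);
translate([41, 0, 165]) cube([401, 70, 20]);
translate([41, 0, 442]) cube([401, 70, 20]);
translate([41, 0, 719]) cube([401, 70, 20]);
translate([41, 0, 996]) cube([401, 70, 20]);


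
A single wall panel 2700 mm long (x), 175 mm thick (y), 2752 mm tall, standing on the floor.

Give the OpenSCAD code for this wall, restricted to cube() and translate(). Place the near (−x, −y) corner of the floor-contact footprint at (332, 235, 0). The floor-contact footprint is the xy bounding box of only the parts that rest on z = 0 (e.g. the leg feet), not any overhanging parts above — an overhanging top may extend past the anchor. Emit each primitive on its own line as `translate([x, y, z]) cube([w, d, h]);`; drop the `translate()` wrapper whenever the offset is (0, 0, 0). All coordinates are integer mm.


translate([332, 235, 0]) cube([2700, 175, 2752]);


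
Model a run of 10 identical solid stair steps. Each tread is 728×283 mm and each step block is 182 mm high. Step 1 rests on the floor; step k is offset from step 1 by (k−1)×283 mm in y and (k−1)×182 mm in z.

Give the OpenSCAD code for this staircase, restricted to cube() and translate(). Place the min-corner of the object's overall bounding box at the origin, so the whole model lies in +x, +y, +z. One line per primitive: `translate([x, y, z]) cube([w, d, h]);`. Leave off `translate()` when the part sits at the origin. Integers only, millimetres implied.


cube([728, 283, 182]);
translate([0, 283, 182]) cube([728, 283, 182]);
translate([0, 566, 364]) cube([728, 283, 182]);
translate([0, 849, 546]) cube([728, 283, 182]);
translate([0, 1132, 728]) cube([728, 283, 182]);
translate([0, 1415, 910]) cube([728, 283, 182]);
translate([0, 1698, 1092]) cube([728, 283, 182]);
translate([0, 1981, 1274]) cube([728, 283, 182]);
translate([0, 2264, 1456]) cube([728, 283, 182]);
translate([0, 2547, 1638]) cube([728, 283, 182]);


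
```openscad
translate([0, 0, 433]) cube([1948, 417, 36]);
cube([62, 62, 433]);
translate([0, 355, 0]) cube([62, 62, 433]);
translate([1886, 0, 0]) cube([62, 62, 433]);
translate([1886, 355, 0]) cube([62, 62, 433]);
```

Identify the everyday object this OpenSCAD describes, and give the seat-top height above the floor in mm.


A bench. The seat-top height is 469 mm.

A long slab on four corner posts — a bench. The slab sits at z = 433 with thickness 36, so the top is 433 + 36 = 469 mm.


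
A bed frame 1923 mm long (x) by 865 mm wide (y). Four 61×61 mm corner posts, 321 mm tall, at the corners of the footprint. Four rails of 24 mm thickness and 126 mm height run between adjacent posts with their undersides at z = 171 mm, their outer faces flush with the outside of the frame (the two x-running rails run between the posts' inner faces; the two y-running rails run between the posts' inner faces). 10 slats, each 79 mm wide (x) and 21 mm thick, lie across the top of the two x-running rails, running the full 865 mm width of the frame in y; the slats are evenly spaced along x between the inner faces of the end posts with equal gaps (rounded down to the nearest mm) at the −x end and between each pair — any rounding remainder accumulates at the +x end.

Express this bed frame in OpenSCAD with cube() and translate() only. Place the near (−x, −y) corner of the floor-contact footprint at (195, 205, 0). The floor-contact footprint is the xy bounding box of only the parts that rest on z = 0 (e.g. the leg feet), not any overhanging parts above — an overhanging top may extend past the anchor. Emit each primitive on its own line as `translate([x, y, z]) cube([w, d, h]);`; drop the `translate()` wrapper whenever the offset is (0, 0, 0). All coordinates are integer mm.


translate([195, 205, 0]) cube([61, 61, 321]);
translate([195, 1009, 0]) cube([61, 61, 321]);
translate([2057, 205, 0]) cube([61, 61, 321]);
translate([2057, 1009, 0]) cube([61, 61, 321]);
translate([256, 205, 171]) cube([1801, 24, 126]);
translate([256, 1046, 171]) cube([1801, 24, 126]);
translate([195, 266, 171]) cube([24, 743, 126]);
translate([2094, 266, 171]) cube([24, 743, 126]);
translate([347, 205, 297]) cube([79, 865, 21]);
translate([517, 205, 297]) cube([79, 865, 21]);
translate([687, 205, 297]) cube([79, 865, 21]);
translate([857, 205, 297]) cube([79, 865, 21]);
translate([1027, 205, 297]) cube([79, 865, 21]);
translate([1197, 205, 297]) cube([79, 865, 21]);
translate([1367, 205, 297]) cube([79, 865, 21]);
translate([1537, 205, 297]) cube([79, 865, 21]);
translate([1707, 205, 297]) cube([79, 865, 21]);
translate([1877, 205, 297]) cube([79, 865, 21]);


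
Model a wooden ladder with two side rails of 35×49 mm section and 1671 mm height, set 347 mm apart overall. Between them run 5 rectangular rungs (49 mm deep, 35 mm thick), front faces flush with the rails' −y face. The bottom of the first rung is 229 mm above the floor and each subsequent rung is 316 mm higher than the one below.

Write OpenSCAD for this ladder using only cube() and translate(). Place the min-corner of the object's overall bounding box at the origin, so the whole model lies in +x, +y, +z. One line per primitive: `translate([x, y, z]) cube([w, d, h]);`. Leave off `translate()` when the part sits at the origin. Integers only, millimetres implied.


cube([35, 49, 1671]);
translate([312, 0, 0]) cube([35, 49, 1671]);
translate([35, 0, 229]) cube([277, 49, 35]);
translate([35, 0, 545]) cube([277, 49, 35]);
translate([35, 0, 861]) cube([277, 49, 35]);
translate([35, 0, 1177]) cube([277, 49, 35]);
translate([35, 0, 1493]) cube([277, 49, 35]);


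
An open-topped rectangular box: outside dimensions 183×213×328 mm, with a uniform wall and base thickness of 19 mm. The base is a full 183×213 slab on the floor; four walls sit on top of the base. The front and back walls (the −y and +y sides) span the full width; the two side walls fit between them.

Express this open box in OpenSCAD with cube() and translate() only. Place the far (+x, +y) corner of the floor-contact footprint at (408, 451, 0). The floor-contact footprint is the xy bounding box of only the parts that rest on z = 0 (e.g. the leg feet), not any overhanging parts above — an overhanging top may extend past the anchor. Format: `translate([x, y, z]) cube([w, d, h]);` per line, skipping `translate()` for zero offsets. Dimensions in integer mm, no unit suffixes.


translate([225, 238, 0]) cube([183, 213, 19]);
translate([225, 238, 19]) cube([183, 19, 309]);
translate([225, 432, 19]) cube([183, 19, 309]);
translate([225, 257, 19]) cube([19, 175, 309]);
translate([389, 257, 19]) cube([19, 175, 309]);


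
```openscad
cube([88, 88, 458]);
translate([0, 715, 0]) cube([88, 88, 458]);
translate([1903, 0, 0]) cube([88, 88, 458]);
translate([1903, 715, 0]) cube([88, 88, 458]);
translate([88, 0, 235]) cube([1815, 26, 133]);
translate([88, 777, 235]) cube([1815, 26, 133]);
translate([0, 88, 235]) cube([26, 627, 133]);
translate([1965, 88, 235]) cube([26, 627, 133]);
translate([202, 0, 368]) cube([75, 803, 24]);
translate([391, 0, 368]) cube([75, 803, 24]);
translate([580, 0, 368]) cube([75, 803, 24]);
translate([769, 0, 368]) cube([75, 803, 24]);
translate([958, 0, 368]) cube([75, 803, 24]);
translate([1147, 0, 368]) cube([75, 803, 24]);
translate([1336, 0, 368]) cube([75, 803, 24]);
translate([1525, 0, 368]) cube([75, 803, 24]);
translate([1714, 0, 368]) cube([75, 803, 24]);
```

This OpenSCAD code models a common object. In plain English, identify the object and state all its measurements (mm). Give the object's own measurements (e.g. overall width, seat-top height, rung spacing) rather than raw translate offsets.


A bed frame 1991 mm long (x) by 803 mm wide (y). Four 88×88 mm corner posts, 458 mm tall, at the corners of the footprint. Four rails of 26 mm thickness and 133 mm height run between adjacent posts with their undersides at z = 235 mm, their outer faces flush with the outside of the frame (the two x-running rails run between the posts' inner faces; the two y-running rails run between the posts' inner faces). 9 slats, each 75 mm wide (x) and 24 mm thick, lie across the top of the two x-running rails, running the full 803 mm width of the frame in y; along x they sit between the end posts with a 114 mm gap after the −x posts and between neighbouring slats and before the +x posts.


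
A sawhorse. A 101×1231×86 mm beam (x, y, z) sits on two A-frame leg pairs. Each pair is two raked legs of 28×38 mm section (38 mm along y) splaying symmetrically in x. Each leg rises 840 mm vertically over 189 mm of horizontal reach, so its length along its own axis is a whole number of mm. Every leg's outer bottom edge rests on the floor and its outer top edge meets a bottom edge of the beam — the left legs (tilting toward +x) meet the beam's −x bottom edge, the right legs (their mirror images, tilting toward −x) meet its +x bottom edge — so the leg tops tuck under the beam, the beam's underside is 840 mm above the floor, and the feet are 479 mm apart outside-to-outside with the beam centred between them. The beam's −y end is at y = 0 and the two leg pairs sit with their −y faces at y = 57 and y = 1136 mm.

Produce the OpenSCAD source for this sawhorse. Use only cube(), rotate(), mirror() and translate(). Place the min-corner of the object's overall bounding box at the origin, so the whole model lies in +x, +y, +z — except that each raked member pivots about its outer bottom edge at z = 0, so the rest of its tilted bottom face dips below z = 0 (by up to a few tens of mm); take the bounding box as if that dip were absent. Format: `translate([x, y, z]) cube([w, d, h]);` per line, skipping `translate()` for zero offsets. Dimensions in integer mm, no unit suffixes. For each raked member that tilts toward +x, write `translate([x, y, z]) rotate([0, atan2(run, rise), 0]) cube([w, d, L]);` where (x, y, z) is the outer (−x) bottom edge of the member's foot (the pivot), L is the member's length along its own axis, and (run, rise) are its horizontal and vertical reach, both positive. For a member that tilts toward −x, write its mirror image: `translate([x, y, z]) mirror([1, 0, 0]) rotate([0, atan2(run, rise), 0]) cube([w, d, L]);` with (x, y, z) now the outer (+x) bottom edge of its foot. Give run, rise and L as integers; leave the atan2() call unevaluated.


translate([189, 0, 840]) cube([101, 1231, 86]);
translate([0, 57, 0]) rotate([0, atan2(189, 840), 0]) cube([28, 38, 861]);
translate([479, 57, 0]) mirror([1, 0, 0]) rotate([0, atan2(189, 840), 0]) cube([28, 38, 861]);
translate([0, 1136, 0]) rotate([0, atan2(189, 840), 0]) cube([28, 38, 861]);
translate([479, 1136, 0]) mirror([1, 0, 0]) rotate([0, atan2(189, 840), 0]) cube([28, 38, 861]);


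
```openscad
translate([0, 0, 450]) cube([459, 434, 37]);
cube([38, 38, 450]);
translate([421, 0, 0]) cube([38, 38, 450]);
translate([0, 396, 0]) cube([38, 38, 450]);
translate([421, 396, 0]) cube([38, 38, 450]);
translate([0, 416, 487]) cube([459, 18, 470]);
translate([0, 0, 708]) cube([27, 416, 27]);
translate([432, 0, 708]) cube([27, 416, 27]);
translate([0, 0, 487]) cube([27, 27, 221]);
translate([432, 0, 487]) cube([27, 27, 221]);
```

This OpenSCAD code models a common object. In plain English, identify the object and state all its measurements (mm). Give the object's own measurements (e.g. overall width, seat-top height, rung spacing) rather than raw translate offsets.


A chair. The seat is a 459×434×37 mm slab with its top at z = 487 mm, on four 38×38 mm corner legs (flush with the seat edges, standing on z = 0). A flat backrest 18 mm thick, 470 mm tall, spans the full seat width and rises from the seat top along its +y edge, rear face flush with the rear of the seat. Two armrests of 27×27 mm section run along each side from the seat's front edge to the front of the backrest, top faces 248 mm above the seat top and outer faces flush with the seat's x-edges; a 27×27 mm post under the front of each armrest stands on the seat at the front corner.


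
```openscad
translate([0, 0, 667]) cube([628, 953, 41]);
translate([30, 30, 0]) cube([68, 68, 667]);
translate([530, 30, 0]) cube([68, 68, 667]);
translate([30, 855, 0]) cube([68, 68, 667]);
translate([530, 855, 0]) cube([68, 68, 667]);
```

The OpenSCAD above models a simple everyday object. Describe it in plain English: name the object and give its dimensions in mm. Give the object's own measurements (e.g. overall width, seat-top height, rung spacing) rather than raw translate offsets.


A rectangular dining table. The top is 628×953×41 mm with its upper surface at z = 708 mm. It stands on four 68×68 mm square legs, each inset 30 mm from the nearest pair of top edges, running from the floor to the underside of the top.


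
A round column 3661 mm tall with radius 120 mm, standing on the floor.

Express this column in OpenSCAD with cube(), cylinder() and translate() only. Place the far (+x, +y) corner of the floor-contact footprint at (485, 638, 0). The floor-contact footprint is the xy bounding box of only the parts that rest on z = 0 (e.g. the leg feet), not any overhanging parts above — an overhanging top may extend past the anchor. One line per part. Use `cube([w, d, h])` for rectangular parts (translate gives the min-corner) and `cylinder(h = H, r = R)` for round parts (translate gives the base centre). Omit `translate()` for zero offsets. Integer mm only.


translate([365, 518, 0]) cylinder(h = 3661, r = 120);


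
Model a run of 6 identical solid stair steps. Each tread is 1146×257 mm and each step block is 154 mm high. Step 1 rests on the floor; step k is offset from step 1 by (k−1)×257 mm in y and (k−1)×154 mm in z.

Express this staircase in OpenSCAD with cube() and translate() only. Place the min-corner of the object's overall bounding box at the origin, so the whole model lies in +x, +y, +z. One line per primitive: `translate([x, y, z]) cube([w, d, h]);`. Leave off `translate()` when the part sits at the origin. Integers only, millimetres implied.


cube([1146, 257, 154]);
translate([0, 257, 154]) cube([1146, 257, 154]);
translate([0, 514, 308]) cube([1146, 257, 154]);
translate([0, 771, 462]) cube([1146, 257, 154]);
translate([0, 1028, 616]) cube([1146, 257, 154]);
translate([0, 1285, 770]) cube([1146, 257, 154]);


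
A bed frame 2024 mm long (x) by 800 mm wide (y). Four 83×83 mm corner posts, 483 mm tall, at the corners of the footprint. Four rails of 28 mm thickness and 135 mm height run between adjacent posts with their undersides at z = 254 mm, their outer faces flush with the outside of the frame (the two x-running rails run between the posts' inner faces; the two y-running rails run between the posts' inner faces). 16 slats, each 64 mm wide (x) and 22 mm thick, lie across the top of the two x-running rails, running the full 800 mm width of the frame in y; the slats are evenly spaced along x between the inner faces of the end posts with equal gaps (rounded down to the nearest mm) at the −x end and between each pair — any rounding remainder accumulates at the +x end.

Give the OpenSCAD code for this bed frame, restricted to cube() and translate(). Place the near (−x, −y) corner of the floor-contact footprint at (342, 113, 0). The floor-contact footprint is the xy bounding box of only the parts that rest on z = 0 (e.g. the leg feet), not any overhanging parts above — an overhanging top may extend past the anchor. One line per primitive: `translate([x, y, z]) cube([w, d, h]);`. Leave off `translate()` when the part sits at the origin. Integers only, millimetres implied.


translate([342, 113, 0]) cube([83, 83, 483]);
translate([342, 830, 0]) cube([83, 83, 483]);
translate([2283, 113, 0]) cube([83, 83, 483]);
translate([2283, 830, 0]) cube([83, 83, 483]);
translate([425, 113, 254]) cube([1858, 28, 135]);
translate([425, 885, 254]) cube([1858, 28, 135]);
translate([342, 196, 254]) cube([28, 634, 135]);
translate([2338, 196, 254]) cube([28, 634, 135]);
translate([474, 113, 389]) cube([64, 800, 22]);
translate([587, 113, 389]) cube([64, 800, 22]);
translate([700, 113, 389]) cube([64, 800, 22]);
translate([813, 113, 389]) cube([64, 800, 22]);
translate([926, 113, 389]) cube([64, 800, 22]);
translate([1039, 113, 389]) cube([64, 800, 22]);
translate([1152, 113, 389]) cube([64, 800, 22]);
translate([1265, 113, 389]) cube([64, 800, 22]);
translate([1378, 113, 389]) cube([64, 800, 22]);
translate([1491, 113, 389]) cube([64, 800, 22]);
translate([1604, 113, 389]) cube([64, 800, 22]);
translate([1717, 113, 389]) cube([64, 800, 22]);
translate([1830, 113, 389]) cube([64, 800, 22]);
translate([1943, 113, 389]) cube([64, 800, 22]);
translate([2056, 113, 389]) cube([64, 800, 22]);
translate([2169, 113, 389]) cube([64, 800, 22]);


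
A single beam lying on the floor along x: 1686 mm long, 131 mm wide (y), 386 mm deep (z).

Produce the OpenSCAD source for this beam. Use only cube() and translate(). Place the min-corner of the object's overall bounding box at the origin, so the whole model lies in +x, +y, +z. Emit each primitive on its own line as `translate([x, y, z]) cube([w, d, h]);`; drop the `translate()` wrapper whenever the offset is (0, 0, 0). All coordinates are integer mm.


cube([1686, 131, 386]);


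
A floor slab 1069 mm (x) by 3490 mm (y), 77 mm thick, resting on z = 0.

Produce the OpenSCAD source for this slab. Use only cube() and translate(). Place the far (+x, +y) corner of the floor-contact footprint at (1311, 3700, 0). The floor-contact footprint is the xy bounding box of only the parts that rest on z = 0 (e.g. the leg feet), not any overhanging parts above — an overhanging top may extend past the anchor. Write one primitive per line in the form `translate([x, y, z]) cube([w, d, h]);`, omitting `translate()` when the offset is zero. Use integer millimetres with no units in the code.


translate([242, 210, 0]) cube([1069, 3490, 77]);


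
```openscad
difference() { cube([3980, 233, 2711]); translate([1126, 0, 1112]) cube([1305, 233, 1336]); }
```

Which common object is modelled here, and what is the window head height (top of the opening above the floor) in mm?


A wall with a window opening. The window head height is 2448 mm.

A wall with a rectangular opening subtracted — a window. Sill at z = 1112, opening 1336 mm tall, so the head is at 1112 + 1336 = 2448 mm.


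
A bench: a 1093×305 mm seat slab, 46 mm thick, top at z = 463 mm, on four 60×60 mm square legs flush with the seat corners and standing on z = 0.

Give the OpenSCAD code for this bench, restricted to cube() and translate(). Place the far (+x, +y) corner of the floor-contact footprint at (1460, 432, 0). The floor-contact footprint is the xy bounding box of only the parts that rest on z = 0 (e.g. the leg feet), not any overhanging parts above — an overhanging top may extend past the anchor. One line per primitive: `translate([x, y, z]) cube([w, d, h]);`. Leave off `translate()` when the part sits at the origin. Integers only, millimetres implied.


// leg_h = 463 − 46 = 417
translate([367, 127, 417]) cube([1093, 305, 46]);
translate([367, 127, 0]) cube([60, 60, 417]);
translate([367, 372, 0]) cube([60, 60, 417]);
translate([1400, 127, 0]) cube([60, 60, 417]);
translate([1400, 372, 0]) cube([60, 60, 417]);


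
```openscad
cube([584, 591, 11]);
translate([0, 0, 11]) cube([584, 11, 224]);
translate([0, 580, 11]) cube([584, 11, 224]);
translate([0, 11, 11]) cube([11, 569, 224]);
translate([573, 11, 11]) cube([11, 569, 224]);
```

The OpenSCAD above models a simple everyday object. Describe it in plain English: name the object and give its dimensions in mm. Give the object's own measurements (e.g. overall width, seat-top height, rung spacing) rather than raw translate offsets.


An open-topped rectangular box: outside dimensions 584×591×235 mm, with a uniform wall and base thickness of 11 mm. The base is a full 584×591 slab on the floor; four walls sit on top of the base. The front and back walls (the −y and +y sides) span the full width; the two side walls fit between them.


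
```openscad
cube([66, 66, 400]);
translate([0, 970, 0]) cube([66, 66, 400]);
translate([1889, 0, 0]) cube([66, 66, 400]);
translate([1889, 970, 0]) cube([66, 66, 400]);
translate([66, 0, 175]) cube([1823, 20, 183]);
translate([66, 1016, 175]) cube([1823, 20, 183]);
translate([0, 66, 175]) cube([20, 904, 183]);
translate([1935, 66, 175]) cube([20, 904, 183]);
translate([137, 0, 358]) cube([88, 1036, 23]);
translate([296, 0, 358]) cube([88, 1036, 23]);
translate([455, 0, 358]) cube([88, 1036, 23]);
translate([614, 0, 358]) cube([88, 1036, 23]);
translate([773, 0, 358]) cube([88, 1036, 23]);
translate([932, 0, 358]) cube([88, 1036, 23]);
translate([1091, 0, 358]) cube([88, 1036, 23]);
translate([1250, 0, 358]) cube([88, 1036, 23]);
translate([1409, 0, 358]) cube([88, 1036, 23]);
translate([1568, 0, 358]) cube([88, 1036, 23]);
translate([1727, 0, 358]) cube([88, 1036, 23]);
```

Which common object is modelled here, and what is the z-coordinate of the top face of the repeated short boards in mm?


A bed frame. The slat-top height is 381 mm.

Four posts, four rails, and a row of slats — a bed frame. Slats sit on the rails at z = 175 + 183 = 358; with slat thickness 23, the top is 381 mm.


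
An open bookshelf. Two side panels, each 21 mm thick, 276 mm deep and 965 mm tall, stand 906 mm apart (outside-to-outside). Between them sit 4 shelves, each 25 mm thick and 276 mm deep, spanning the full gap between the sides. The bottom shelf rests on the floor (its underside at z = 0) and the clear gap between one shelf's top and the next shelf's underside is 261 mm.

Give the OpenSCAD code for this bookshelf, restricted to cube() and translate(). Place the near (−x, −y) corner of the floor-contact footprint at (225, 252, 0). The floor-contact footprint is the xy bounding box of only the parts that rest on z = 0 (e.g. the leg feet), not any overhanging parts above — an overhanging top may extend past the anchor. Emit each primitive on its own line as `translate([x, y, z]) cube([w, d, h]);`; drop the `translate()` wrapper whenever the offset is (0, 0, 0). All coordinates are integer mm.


translate([225, 252, 0]) cube([21, 276, 965]);
translate([1110, 252, 0]) cube([21, 276, 965]);
translate([246, 252, 0]) cube([864, 276, 25]);
translate([246, 252, 286]) cube([864, 276, 25]);
translate([246, 252, 572]) cube([864, 276, 25]);
translate([246, 252, 858]) cube([864, 276, 25]);


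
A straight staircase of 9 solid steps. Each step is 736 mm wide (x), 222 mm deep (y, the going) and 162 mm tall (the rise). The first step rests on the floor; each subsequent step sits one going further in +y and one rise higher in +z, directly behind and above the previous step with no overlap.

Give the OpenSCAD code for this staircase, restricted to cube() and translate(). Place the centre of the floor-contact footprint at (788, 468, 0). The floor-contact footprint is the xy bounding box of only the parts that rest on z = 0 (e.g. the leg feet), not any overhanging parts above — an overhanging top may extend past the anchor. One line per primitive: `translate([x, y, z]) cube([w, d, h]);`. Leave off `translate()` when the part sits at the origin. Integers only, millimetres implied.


translate([420, 357, 0]) cube([736, 222, 162]);
translate([420, 579, 162]) cube([736, 222, 162]);
translate([420, 801, 324]) cube([736, 222, 162]);
translate([420, 1023, 486]) cube([736, 222, 162]);
translate([420, 1245, 648]) cube([736, 222, 162]);
translate([420, 1467, 810]) cube([736, 222, 162]);
translate([420, 1689, 972]) cube([736, 222, 162]);
translate([420, 1911, 1134]) cube([736, 222, 162]);
translate([420, 2133, 1296]) cube([736, 222, 162]);


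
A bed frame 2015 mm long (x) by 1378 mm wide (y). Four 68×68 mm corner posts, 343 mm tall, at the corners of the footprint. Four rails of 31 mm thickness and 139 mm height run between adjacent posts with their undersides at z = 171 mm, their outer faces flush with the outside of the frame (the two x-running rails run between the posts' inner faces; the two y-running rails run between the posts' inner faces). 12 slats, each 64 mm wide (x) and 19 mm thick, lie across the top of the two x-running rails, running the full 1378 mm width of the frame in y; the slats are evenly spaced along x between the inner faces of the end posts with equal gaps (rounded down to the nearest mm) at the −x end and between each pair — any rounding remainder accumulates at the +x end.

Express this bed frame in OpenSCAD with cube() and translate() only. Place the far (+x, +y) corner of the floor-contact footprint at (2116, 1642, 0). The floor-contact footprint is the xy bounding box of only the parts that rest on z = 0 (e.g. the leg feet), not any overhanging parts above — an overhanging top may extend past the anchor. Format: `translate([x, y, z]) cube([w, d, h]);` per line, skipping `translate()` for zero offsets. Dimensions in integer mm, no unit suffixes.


// slat z = rail_z + rail_h = 171 + 139 = 310
// slat gap = ⌊(1879 − 12·64) / 13⌋ = 85
translate([101, 264, 0]) cube([68, 68, 343]);
translate([101, 1574, 0]) cube([68, 68, 343]);
translate([2048, 264, 0]) cube([68, 68, 343]);
translate([2048, 1574, 0]) cube([68, 68, 343]);
translate([169, 264, 171]) cube([1879, 31, 139]);
translate([169, 1611, 171]) cube([1879, 31, 139]);
translate([101, 332, 171]) cube([31, 1242, 139]);
translate([2085, 332, 171]) cube([31, 1242, 139]);
translate([254, 264, 310]) cube([64, 1378, 19]);
translate([403, 264, 310]) cube([64, 1378, 19]);
translate([552, 264, 310]) cube([64, 1378, 19]);
translate([701, 264, 310]) cube([64, 1378, 19]);
translate([850, 264, 310]) cube([64, 1378, 19]);
translate([999, 264, 310]) cube([64, 1378, 19]);
translate([1148, 264, 310]) cube([64, 1378, 19]);
translate([1297, 264, 310]) cube([64, 1378, 19]);
translate([1446, 264, 310]) cube([64, 1378, 19]);
translate([1595, 264, 310]) cube([64, 1378, 19]);
translate([1744, 264, 310]) cube([64, 1378, 19]);
translate([1893, 264, 310]) cube([64, 1378, 19]);


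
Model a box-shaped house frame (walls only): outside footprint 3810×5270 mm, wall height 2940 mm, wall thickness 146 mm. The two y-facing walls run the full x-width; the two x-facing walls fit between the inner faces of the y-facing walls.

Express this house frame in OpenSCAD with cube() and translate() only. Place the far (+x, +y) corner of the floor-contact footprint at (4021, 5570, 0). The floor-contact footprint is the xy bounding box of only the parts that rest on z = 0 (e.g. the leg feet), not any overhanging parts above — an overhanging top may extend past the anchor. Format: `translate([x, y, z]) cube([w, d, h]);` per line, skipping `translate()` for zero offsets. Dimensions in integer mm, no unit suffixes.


translate([211, 300, 0]) cube([3810, 146, 2940]);
translate([211, 5424, 0]) cube([3810, 146, 2940]);
translate([211, 446, 0]) cube([146, 4978, 2940]);
translate([3875, 446, 0]) cube([146, 4978, 2940]);


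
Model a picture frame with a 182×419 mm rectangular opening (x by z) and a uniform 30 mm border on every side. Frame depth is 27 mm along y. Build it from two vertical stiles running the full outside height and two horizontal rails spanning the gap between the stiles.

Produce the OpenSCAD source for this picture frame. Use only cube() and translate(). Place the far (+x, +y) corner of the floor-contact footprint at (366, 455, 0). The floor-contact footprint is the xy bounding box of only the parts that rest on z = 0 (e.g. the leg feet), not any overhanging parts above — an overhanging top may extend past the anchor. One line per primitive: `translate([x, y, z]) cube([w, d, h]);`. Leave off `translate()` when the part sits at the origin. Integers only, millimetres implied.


translate([124, 428, 0]) cube([30, 27, 479]);
translate([336, 428, 0]) cube([30, 27, 479]);
translate([154, 428, 0]) cube([182, 27, 30]);
translate([154, 428, 449]) cube([182, 27, 30]);


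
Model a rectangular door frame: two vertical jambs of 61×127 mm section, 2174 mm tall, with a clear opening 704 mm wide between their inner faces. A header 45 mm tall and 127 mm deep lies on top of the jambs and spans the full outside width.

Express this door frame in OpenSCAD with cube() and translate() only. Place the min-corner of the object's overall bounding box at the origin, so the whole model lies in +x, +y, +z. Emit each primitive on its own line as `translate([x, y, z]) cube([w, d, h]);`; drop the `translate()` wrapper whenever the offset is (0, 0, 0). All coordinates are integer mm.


cube([61, 127, 2174]);
translate([765, 0, 0]) cube([61, 127, 2174]);
translate([0, 0, 2174]) cube([826, 127, 45]);


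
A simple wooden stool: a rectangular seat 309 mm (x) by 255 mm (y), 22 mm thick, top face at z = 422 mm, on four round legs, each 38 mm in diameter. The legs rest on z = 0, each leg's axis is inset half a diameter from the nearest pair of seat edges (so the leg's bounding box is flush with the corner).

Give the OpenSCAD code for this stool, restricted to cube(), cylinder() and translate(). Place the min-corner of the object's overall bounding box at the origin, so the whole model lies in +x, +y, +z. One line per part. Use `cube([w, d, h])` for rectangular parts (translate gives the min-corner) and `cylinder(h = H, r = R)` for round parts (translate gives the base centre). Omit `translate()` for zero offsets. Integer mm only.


// leg_h = 422 - 22 = 400
translate([0, 0, 400]) cube([309, 255, 22]);
translate([19, 19, 0]) cylinder(h = 400, r = 19);
translate([290, 19, 0]) cylinder(h = 400, r = 19);
translate([19, 236, 0]) cylinder(h = 400, r = 19);
translate([290, 236, 0]) cylinder(h = 400, r = 19);


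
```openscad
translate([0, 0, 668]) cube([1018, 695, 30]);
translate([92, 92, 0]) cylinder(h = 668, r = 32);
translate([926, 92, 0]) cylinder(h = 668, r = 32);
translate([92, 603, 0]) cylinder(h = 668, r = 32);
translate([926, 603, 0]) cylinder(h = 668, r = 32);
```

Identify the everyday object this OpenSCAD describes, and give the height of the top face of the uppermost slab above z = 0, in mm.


A table. The table height is 698 mm.

A 1018×695×30 slab sits at z = 668 on four Ø64 mm round legs — a table. The top surface is at 668 + 30 = 698 mm.


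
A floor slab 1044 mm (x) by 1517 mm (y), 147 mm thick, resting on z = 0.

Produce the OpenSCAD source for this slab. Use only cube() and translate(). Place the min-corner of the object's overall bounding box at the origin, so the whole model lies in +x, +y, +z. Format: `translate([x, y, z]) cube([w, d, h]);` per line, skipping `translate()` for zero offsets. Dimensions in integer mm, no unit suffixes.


cube([1044, 1517, 147]);


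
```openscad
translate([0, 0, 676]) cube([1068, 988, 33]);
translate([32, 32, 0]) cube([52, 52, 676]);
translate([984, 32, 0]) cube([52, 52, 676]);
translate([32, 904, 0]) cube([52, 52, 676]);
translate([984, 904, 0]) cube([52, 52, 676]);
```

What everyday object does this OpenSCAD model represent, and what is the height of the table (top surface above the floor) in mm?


A table. The table height is 709 mm.

A 1068×988×33 slab sits at z = 676 on four 52 mm square posts — a table. The top surface is at 676 + 33 = 709 mm.
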